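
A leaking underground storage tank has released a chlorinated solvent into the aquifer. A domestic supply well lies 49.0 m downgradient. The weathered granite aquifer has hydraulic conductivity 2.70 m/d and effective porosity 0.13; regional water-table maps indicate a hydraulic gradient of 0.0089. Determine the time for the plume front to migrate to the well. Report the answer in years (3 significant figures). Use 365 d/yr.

Specific discharge q = 2.70 × 0.0089 = 0.02403 m/d
Seepage velocity v = q / n = 0.02403 / 0.13 = 0.1848 m/d
t = L / v = 49.0 / 0.1848 = 265.1 d
   = 265.1 / 365 = 0.726 yr

0.726 years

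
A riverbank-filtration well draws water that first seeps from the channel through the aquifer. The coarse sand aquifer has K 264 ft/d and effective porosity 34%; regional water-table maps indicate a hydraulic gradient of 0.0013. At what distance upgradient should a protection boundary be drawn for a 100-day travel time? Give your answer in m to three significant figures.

30.8 m

K = 264 ft/d × 0.3048 = 80.47 m/d
Specific discharge q = 80.47 × 0.0013 = 0.1046 m/d
v = Ki/n = 80.47·0.0013/0.34 = 0.3077 m/d
L = v × T = 0.3077 × 100 = 30.77 m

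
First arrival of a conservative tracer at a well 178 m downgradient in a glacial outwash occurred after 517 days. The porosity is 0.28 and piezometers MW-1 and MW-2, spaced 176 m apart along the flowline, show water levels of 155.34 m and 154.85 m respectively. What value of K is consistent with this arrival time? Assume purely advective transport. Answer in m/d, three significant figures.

Hydraulic gradient i = (155.34 − 154.85) / 176 = 0.49 / 176 = 0.002784
v = L / t = 178 / 517 = 0.3443 m/d
K = v · n / i = 0.3443 × 0.28 / 0.002784 = 34.6 m/d

34.6 m/d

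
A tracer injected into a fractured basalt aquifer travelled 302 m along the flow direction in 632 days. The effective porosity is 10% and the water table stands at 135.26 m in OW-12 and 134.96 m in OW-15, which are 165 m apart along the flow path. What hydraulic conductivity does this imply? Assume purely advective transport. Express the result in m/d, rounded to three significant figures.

26.3 m/d

Hydraulic gradient i = (135.26 − 134.96) / 165 = 0.30 / 165 = 0.001818
v = L / t = 302 / 632 = 0.4778 m/d
K = v · n / i = 0.4778 × 0.10 / 0.001818 = 26.3 m/d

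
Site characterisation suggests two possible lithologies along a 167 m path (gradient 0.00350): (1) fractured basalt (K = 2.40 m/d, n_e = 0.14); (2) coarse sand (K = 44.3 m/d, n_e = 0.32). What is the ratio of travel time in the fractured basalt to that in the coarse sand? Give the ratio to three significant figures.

Unit 1 (fractured basalt): v = 2.40×0.0035/0.14 = 0.06000 m/d, t = 167/0.06000 = 2783 d
Unit 2 (coarse sand): v = 44.3×0.0035/0.32 = 0.4845 m/d, t = 167/0.4845 = 344.7 d
t(fractured basalt) / t(coarse sand) = 2783/344.7 = 8.08

8.08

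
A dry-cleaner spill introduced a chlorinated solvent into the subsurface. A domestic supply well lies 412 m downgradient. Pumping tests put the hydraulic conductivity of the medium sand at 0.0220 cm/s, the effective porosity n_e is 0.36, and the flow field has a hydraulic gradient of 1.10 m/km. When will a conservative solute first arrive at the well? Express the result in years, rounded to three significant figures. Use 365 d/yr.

K = 0.0220 cm/s × 864 = 19.01 m/d
Specific discharge q = 19.01 × 0.0011 = 0.02091 m/d
v_s = q/n_e = 0.02091/0.36 = 0.05808 m/d
t = L / v = 412 / 0.05808 = 7094 d
   = 7094 / 365 = 19.4 yr

19.4 years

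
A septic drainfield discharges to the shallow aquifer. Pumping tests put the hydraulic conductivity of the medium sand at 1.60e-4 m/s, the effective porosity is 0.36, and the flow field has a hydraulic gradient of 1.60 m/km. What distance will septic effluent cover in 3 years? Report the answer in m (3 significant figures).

K = 1.60e-4 m/s × 86400 s/d = 13.82 m/d
Darcy flux q = K·i = 13.82 × 0.0016 = 0.02212 m/d
v_s = q/n_e = 0.02212/0.36 = 0.06144 m/d
T = 3 yr × 365 = 1095 d
L = v × T = 0.06144 × 1095 = 67.28 m

67.3 m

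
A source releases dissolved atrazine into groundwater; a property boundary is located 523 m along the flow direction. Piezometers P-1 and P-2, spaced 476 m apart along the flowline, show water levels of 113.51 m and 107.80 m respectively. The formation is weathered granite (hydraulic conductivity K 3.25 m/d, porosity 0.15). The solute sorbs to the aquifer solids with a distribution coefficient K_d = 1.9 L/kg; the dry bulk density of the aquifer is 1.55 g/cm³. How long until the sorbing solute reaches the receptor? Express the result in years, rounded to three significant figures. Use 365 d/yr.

114 years

Hydraulic gradient i = (113.51 − 107.80) / 476 = 5.71 / 476 = 0.01200
Darcy flux q = K·i = 3.25 × 0.01200 = 0.03899 m/d
Seepage velocity v = q / n = 0.03899 / 0.15 = 0.2599 m/d
Retardation R = 1 + ρ_b·K_d/n = 1 + 1.55×1.9/0.15 = 20.63
Contaminant velocity v_c = v/R = 0.2599/20.63 = 0.01260 m/d
t = L/v_c = 523/0.01260 = 41520 d
   = 41520/365 = 114 yr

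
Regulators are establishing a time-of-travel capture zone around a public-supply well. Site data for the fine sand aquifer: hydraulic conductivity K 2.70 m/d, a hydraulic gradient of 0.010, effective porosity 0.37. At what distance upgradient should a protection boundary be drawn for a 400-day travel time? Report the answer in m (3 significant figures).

Darcy flux q = K·i = 2.70 × 0.010 = 0.02700 m/d
Average linear velocity = 0.02700 / 0.37 = 0.07297 m/d
L = v × T = 0.07297 × 400 = 29.19 m

29.2 m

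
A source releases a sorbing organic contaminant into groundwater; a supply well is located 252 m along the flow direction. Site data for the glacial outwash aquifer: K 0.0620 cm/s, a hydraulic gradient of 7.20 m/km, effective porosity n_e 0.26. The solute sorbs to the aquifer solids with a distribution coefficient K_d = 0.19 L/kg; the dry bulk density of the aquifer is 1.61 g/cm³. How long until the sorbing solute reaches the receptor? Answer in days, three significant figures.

K = 0.0620 cm/s × 864 = 53.57 m/d
q = Ki = 53.57 × 0.0072 = 0.3857 m/d
v = Ki/n = 53.57·0.0072/0.26 = 1.483 m/d
Retardation R = 1 + ρ_b·K_d/n = 1 + 1.61×0.19/0.26 = 2.177
Contaminant velocity v_c = v/R = 1.483/2.177 = 0.6816 m/d
t = L/v_c = 252/0.6816 = 369.7 d

370 days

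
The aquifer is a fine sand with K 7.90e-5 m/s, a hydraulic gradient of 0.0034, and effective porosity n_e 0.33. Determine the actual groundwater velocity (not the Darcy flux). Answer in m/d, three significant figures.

K = 7.90e-5 m/s × 86400 s/d = 6.826 m/d
Darcy flux q = K·i = 6.826 × 0.0034 = 0.02321 m/d
v_s = q/n_e = 0.02321/0.33 = 0.07032 m/d

0.0703 m/d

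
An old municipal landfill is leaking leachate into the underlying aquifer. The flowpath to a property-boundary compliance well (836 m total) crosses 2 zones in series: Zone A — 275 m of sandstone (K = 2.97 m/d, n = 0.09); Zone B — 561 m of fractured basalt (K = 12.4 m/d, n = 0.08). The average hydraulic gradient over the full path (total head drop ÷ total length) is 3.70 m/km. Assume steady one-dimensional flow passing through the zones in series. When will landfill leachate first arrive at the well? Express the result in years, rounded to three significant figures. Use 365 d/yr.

Continuity: the same q passes through each zone, so ΔH = q·Σ(L_j/K_j) — the zones act as resistances in series.
Σ(L/K) = 275/2.97 + 561/12.4 = 92.59 + 45.24 = 137.8 d
K_eq = L_total / Σ(L/K) = 836 / 137.8 = 6.065 m/d
q = K_eq · i = 6.065 × 0.0037 = 0.02244 m/d (same in every zone)
Zone A: v = q/n = 0.02244/0.09 = 0.2493 m/d → t_A = 275/0.2493 = 1103 d
Zone B: v = q/n = 0.02244/0.08 = 0.2805 m/d → t_B = 561/0.2805 = 2000 d
Total t = 1103 + 2000 = 3103 d
   = 3103 / 365 = 8.50 yr

8.50 years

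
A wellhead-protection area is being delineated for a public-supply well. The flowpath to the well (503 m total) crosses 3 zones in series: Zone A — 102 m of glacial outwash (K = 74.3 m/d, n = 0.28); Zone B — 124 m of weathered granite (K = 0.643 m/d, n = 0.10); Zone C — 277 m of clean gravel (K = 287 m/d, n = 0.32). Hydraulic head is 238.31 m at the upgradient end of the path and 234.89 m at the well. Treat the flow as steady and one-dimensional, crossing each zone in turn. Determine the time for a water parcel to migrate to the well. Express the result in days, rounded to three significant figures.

7400 days

Total head drop ΔH = 238.31 − 234.89 = 3.42 m
Steady 1-D flow in series ⇒ the Darcy flux q is identical in every zone and the zone head losses add (resistances L/K in series).
Σ(L/K) = 102/74.3 + 124/0.643 + 277/287 = 1.373 + 192.8 + 0.9652 = 195.2 d
q = ΔH / Σ(L/K) = 3.42 / 195.2 = 0.01752 m/d (same in every zone)
Zone A: v = q/n = 0.01752/0.28 = 0.06258 m/d → t_A = 102/0.06258 = 1630 d
Zone B: v = q/n = 0.01752/0.10 = 0.1752 m/d → t_B = 124/0.1752 = 707.7 d
Zone C: v = q/n = 0.01752/0.32 = 0.05476 m/d → t_C = 277/0.05476 = 5059 d
Total t = 1630 + 707.7 + 5059 = 7396 d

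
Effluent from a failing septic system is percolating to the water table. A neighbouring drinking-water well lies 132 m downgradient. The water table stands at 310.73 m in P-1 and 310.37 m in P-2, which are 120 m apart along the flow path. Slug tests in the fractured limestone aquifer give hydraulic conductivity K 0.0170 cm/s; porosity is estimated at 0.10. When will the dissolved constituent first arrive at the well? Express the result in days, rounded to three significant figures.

Hydraulic gradient i = (310.73 − 310.37) / 120 = 0.36 / 120 = 0.003000
K = 0.0170 cm/s × 864 = 14.69 m/d
Darcy flux q = K·i = 14.69 × 0.003000 = 0.04406 m/d
v_s = q/n_e = 0.04406/0.10 = 0.4406 m/d
t = L / v = 132 / 0.4406 = 299.6 d

300 days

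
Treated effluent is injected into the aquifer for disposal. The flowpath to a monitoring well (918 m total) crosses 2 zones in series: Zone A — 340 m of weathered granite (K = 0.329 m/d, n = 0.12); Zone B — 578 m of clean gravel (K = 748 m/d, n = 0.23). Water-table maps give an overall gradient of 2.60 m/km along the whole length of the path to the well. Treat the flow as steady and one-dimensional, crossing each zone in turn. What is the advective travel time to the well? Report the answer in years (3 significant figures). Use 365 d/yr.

206 years

Continuity: the same q passes through each zone, so ΔH = q·Σ(L_j/K_j) — the zones act as resistances in series.
Σ(L/K) = 340/0.329 + 578/748 = 1033 + 0.7727 = 1034 d
K_eq = L_total / Σ(L/K) = 918 / 1034 = 0.8876 m/d
q = K_eq · i = 0.8876 × 0.0026 = 0.002308 m/d (same in every zone)
Zone A: v = q/n = 0.002308/0.12 = 0.01923 m/d → t_A = 340/0.01923 = 17680 d
Zone B: v = q/n = 0.002308/0.23 = 0.01003 m/d → t_B = 578/0.01003 = 57600 d
Total t = 17680 + 57600 = 75280 d
   = 75280 / 365 = 206 yr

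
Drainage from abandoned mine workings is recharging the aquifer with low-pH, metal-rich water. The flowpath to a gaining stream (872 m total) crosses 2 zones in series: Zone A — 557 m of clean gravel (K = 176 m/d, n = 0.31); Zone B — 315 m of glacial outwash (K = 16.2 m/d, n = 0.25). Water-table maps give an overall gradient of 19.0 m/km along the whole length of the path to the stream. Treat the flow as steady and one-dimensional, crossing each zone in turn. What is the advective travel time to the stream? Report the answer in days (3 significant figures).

Continuity: the same q passes through each zone, so ΔH = q·Σ(L_j/K_j) — the zones act as resistances in series.
Σ(L/K) = 557/176 + 315/16.2 = 3.165 + 19.44 = 22.61 d
K_eq = L_total / Σ(L/K) = 872 / 22.61 = 38.57 m/d
q = K_eq · i = 38.57 × 0.019 = 0.7328 m/d (same in every zone)
Zone A: v = q/n = 0.7328/0.31 = 2.364 m/d → t_A = 557/2.364 = 235.6 d
Zone B: v = q/n = 0.7328/0.25 = 2.931 m/d → t_B = 315/2.931 = 107.5 d
Total t = 235.6 + 107.5 = 343.1 d

343 days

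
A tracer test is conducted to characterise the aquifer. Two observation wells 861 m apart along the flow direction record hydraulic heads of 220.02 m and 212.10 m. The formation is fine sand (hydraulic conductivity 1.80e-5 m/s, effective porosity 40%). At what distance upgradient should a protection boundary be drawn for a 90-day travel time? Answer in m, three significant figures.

3.22 m

Hydraulic gradient i = (220.02 − 212.10) / 861 = 7.92 / 861 = 0.009199
K = 1.80e-5 m/s × 86400 s/d = 1.555 m/d
q = Ki = 1.555 × 0.009199 = 0.01431 m/d
v = Ki/n = 1.555·0.009199/0.40 = 0.03576 m/d
L = v × T = 0.03576 × 90 = 3.219 m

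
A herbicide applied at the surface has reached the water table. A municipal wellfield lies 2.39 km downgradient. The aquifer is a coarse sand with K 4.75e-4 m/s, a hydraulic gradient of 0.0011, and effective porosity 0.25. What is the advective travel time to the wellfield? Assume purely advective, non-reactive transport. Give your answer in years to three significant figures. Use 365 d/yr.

36.3 years

K = 4.75e-4 m/s × 86400 s/d = 41.04 m/d
Specific discharge q = 41.04 × 0.0011 = 0.04514 m/d
Seepage velocity v = q / n = 0.04514 / 0.25 = 0.1806 m/d
L = 2.39 km = 2390 m
t = L / v = 2390 / 0.1806 = 13240 d
   = 13240 / 365 = 36.3 yr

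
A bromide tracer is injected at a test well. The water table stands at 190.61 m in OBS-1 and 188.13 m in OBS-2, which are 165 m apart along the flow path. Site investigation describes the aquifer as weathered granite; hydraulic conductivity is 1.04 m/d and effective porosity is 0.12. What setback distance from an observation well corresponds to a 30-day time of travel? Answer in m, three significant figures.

3.91 m

Hydraulic gradient i = (190.61 − 188.13) / 165 = 2.48 / 165 = 0.01503
q = Ki = 1.04 × 0.01503 = 0.01563 m/d
Seepage velocity v = q / n = 0.01563 / 0.12 = 0.1303 m/d
L = v × T = 0.1303 × 30 = 3.908 m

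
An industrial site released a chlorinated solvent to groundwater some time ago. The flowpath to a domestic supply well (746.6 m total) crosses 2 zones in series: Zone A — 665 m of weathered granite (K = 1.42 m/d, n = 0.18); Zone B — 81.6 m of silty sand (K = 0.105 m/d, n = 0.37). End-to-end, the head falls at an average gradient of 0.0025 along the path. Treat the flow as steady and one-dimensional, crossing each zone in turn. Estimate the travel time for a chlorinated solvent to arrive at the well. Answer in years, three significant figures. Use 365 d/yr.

274 years

Continuity: the same q passes through each zone, so ΔH = q·Σ(L_j/K_j) — the zones act as resistances in series.
Σ(L/K) = 665/1.42 + 81.6/0.105 = 468.3 + 777.1 = 1245 d
K_eq = L_total / Σ(L/K) = 746.6 / 1245 = 0.5995 m/d
q = K_eq · i = 0.5995 × 0.0025 = 0.001499 m/d (same in every zone)
Zone A: v = q/n = 0.001499/0.18 = 0.008326 m/d → t_A = 665/0.008326 = 79870 d
Zone B: v = q/n = 0.001499/0.37 = 0.004050 m/d → t_B = 81.6/0.004050 = 20150 d
Total t = 79870 + 20150 = 100000 d
   = 100000 / 365 = 274 yr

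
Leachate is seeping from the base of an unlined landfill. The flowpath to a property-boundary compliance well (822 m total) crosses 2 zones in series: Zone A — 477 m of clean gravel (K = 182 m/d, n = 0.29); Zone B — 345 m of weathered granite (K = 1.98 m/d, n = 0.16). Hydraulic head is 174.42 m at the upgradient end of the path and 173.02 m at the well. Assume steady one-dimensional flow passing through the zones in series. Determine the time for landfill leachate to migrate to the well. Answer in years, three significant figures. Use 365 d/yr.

Total head drop ΔH = 174.42 − 173.02 = 1.40 m
Continuity: the same q passes through each zone, so ΔH = q·Σ(L_j/K_j) — the zones act as resistances in series.
Σ(L/K) = 477/182 + 345/1.98 = 2.621 + 174.2 = 176.9 d
q = ΔH / Σ(L/K) = 1.40 / 176.9 = 0.007916 m/d (same in every zone)
Zone A: v = q/n = 0.007916/0.29 = 0.02730 m/d → t_A = 477/0.02730 = 17480 d
Zone B: v = q/n = 0.007916/0.16 = 0.04947 m/d → t_B = 345/0.04947 = 6973 d
Total t = 17480 + 6973 = 24450 d
   = 24450 / 365 = 67.0 yr

67.0 years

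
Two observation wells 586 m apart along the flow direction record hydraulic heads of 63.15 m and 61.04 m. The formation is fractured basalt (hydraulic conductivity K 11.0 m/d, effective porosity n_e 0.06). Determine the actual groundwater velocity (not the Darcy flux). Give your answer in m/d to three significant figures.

0.660 m/d

Hydraulic gradient i = (63.15 − 61.04) / 586 = 2.11 / 586 = 0.003601
Specific discharge q = 11.0 × 0.003601 = 0.03961 m/d
v_s = q/n_e = 0.03961/0.06 = 0.6601 m/d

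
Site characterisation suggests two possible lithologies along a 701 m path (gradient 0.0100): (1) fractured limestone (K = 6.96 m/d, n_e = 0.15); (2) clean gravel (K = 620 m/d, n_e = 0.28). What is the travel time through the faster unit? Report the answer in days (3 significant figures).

Unit 1 (fractured limestone): v = 6.96×0.010/0.15 = 0.4640 m/d, t = 701/0.4640 = 1511 d
Unit 2 (clean gravel): v = 620×0.010/0.28 = 22.14 m/d, t = 701/22.14 = 31.66 d
Faster unit: t = 31.7 d

31.7 days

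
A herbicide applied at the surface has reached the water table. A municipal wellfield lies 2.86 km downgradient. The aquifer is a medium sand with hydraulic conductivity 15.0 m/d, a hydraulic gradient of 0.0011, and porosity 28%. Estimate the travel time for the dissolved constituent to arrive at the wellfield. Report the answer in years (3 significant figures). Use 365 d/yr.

Darcy flux q = K·i = 15.0 × 0.0011 = 0.01650 m/d
Seepage velocity v = q / n = 0.01650 / 0.28 = 0.05893 m/d
L = 2.86 km = 2860 m
t = L / v = 2860 / 0.05893 = 48530 d
   = 48530 / 365 = 133 yr

133 years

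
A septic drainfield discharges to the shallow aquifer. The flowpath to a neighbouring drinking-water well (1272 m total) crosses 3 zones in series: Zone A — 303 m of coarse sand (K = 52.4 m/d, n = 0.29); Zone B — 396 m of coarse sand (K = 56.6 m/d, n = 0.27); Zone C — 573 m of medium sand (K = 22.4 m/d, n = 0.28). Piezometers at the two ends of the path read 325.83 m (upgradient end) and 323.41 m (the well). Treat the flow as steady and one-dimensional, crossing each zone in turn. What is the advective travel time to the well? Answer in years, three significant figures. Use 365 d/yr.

Total head drop ΔH = 325.83 − 323.41 = 2.42 m
Steady 1-D flow in series ⇒ the Darcy flux q is identical in every zone and the zone head losses add (resistances L/K in series).
Σ(L/K) = 303/52.4 + 396/56.6 + 573/22.4 = 5.782 + 6.996 + 25.58 = 38.36 d
q = ΔH / Σ(L/K) = 2.42 / 38.36 = 0.06309 m/d (same in every zone)
Zone A: v = q/n = 0.06309/0.29 = 0.2175 m/d → t_A = 303/0.2175 = 1393 d
Zone B: v = q/n = 0.06309/0.27 = 0.2337 m/d → t_B = 396/0.2337 = 1695 d
Zone C: v = q/n = 0.06309/0.28 = 0.2253 m/d → t_C = 573/0.2253 = 2543 d
Total t = 1393 + 1695 + 2543 = 5631 d
   = 5631 / 365 = 15.4 yr

15.4 years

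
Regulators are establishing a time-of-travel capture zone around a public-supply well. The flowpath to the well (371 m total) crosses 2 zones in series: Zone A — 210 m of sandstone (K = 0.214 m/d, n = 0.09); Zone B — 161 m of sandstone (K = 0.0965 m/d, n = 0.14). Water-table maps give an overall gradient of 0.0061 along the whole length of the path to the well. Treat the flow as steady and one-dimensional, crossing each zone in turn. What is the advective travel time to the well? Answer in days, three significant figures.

Continuity: the same q passes through each zone, so ΔH = q·Σ(L_j/K_j) — the zones act as resistances in series.
Σ(L/K) = 210/0.214 + 161/0.0965 = 981.3 + 1668 = 2650 d
K_eq = L_total / Σ(L/K) = 371 / 2650 = 0.1400 m/d
q = K_eq · i = 0.1400 × 0.0061 = 8.541e-4 m/d (same in every zone)
Zone A: v = q/n = 8.541e-4/0.09 = 0.009490 m/d → t_A = 210/0.009490 = 22130 d
Zone B: v = q/n = 8.541e-4/0.14 = 0.006101 m/d → t_B = 161/0.006101 = 26390 d
Total t = 22130 + 26390 = 48520 d

48500 days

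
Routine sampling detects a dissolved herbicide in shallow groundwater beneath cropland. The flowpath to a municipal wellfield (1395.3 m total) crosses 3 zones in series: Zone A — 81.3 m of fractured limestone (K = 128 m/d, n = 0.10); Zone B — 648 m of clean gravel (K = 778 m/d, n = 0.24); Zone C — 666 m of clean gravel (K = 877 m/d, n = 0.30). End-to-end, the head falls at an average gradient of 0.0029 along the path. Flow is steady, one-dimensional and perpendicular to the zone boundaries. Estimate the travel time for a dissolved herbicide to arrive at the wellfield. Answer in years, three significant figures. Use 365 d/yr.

Steady 1-D flow in series ⇒ the Darcy flux q is identical in every zone and the zone head losses add (resistances L/K in series).
Σ(L/K) = 81.3/128 + 648/778 + 666/877 = 0.6352 + 0.8329 + 0.7594 = 2.227 d
K_eq = L_total / Σ(L/K) = 1395.3 / 2.227 = 626.4 m/d
q = K_eq · i = 626.4 × 0.0029 = 1.817 m/d (same in every zone)
Zone A: v = q/n = 1.817/0.10 = 18.17 m/d → t_A = 81.3/18.17 = 4.475 d
Zone B: v = q/n = 1.817/0.24 = 7.569 m/d → t_B = 648/7.569 = 85.61 d
Zone C: v = q/n = 1.817/0.30 = 6.055 m/d → t_C = 666/6.055 = 110.0 d
Total t = 4.475 + 85.61 + 110.0 = 200.1 d
   = 200.1 / 365 = 0.548 yr

0.548 years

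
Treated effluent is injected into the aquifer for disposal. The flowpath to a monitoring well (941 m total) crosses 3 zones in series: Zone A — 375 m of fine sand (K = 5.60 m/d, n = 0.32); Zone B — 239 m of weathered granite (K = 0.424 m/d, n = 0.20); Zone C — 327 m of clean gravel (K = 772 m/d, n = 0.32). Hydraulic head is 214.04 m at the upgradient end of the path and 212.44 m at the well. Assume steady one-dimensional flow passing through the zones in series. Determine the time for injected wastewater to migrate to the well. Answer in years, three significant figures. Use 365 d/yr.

Total head drop ΔH = 214.04 − 212.44 = 1.60 m
Continuity: the same q passes through each zone, so ΔH = q·Σ(L_j/K_j) — the zones act as resistances in series.
Σ(L/K) = 375/5.60 + 239/0.424 + 327/772 = 66.96 + 563.7 + 0.4236 = 631.1 d
q = ΔH / Σ(L/K) = 1.60 / 631.1 = 0.002535 m/d (same in every zone)
Zone A: v = q/n = 0.002535/0.32 = 0.007923 m/d → t_A = 375/0.007923 = 47330 d
Zone B: v = q/n = 0.002535/0.20 = 0.01268 m/d → t_B = 239/0.01268 = 18850 d
Zone C: v = q/n = 0.002535/0.32 = 0.007923 m/d → t_C = 327/0.007923 = 41270 d
Total t = 47330 + 18850 + 41270 = 107500 d
   = 107500 / 365 = 294 yr

294 years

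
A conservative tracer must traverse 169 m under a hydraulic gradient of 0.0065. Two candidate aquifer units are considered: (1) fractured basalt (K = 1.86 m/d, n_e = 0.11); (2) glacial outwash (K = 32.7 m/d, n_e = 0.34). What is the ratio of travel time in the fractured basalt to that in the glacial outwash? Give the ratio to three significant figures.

Unit 1 (fractured basalt): v = 1.86×0.0065/0.11 = 0.1099 m/d, t = 169/0.1099 = 1538 d
Unit 2 (glacial outwash): v = 32.7×0.0065/0.34 = 0.6251 m/d, t = 169/0.6251 = 270.3 d
t(fractured basalt) / t(glacial outwash) = 1538/270.3 = 5.69

5.69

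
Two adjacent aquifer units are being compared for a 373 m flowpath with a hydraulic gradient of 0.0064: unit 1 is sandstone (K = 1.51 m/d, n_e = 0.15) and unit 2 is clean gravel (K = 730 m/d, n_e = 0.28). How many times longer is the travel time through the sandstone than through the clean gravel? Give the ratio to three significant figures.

259

Unit 1 (sandstone): v = 1.51×0.0064/0.15 = 0.06443 m/d, t = 373/0.06443 = 5790 d
Unit 2 (clean gravel): v = 730×0.0064/0.28 = 16.69 m/d, t = 373/16.69 = 22.35 d
t(sandstone) / t(clean gravel) = 5790/22.35 = 259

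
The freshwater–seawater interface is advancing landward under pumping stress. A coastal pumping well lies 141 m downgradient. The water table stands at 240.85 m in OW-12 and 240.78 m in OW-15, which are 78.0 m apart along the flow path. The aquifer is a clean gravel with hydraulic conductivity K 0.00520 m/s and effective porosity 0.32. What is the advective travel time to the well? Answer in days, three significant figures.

112 days

Hydraulic gradient i = (240.85 − 240.78) / 78.0 = 0.07 / 78.0 = 8.974e-4
K = 0.00520 m/s × 86400 s/d = 449.3 m/d
q = Ki = 449.3 × 8.974e-4 = 0.4032 m/d
v_s = q/n_e = 0.4032/0.32 = 1.260 m/d
t = L / v = 141 / 1.260 = 111.9 d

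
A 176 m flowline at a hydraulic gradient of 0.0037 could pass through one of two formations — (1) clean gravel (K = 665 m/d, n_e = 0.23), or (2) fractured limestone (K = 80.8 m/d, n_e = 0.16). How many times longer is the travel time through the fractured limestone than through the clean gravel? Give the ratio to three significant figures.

5.73

Unit 1 (clean gravel): v = 665×0.0037/0.23 = 10.70 m/d, t = 176/10.70 = 16.45 d
Unit 2 (fractured limestone): v = 80.8×0.0037/0.16 = 1.869 m/d, t = 176/1.869 = 94.19 d
t(fractured limestone) / t(clean gravel) = 94.19/16.45 = 5.73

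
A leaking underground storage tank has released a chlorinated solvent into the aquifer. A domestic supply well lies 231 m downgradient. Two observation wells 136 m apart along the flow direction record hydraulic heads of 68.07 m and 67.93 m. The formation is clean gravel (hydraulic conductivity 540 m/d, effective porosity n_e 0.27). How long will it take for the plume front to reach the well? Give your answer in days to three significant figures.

112 days

Hydraulic gradient i = (68.07 − 67.93) / 136 = 0.14 / 136 = 0.001029
Darcy flux q = K·i = 540 × 0.001029 = 0.5559 m/d
v_s = q/n_e = 0.5559/0.27 = 2.059 m/d
t = L / v = 231 / 2.059 = 112.2 d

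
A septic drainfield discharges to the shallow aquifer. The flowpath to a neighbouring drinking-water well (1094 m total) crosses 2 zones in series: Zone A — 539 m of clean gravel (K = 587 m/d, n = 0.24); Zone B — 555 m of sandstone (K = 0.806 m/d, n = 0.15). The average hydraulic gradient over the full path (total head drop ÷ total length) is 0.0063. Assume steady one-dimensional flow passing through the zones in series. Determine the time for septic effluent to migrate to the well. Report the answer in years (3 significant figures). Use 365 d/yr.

58.3 years

For zones in series the flux q is common to all zones; the equivalent conductivity is the harmonic (thickness-weighted) mean, K_eq = L_total / Σ(L_j/K_j).
Σ(L/K) = 539/587 + 555/0.806 = 0.9182 + 688.6 = 689.5 d
K_eq = L_total / Σ(L/K) = 1094 / 689.5 = 1.587 m/d
q = K_eq · i = 1.587 × 0.0063 = 0.009996 m/d (same in every zone)
Zone A: v = q/n = 0.009996/0.24 = 0.04165 m/d → t_A = 539/0.04165 = 12940 d
Zone B: v = q/n = 0.009996/0.15 = 0.06664 m/d → t_B = 555/0.06664 = 8328 d
Total t = 12940 + 8328 = 21270 d
   = 21270 / 365 = 58.3 yr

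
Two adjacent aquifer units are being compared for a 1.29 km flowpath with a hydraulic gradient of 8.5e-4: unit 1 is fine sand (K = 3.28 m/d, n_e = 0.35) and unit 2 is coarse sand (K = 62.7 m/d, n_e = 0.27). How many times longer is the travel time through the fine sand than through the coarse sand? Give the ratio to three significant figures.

24.8

Unit 1 (fine sand): v = 3.28×8.5e-4/0.35 = 0.007966 m/d, t = 1290/0.007966 = 161900 d
Unit 2 (coarse sand): v = 62.7×8.5e-4/0.27 = 0.1974 m/d, t = 1290/0.1974 = 6535 d
t(fine sand) / t(coarse sand) = 161900/6535 = 24.8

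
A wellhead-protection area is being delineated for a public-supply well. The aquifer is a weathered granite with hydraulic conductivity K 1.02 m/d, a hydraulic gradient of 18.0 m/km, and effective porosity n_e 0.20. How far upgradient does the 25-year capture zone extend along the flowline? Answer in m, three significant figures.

838 m

Darcy flux q = K·i = 1.02 × 0.018 = 0.01836 m/d
Average linear velocity = 0.01836 / 0.20 = 0.09180 m/d
T = 25 yr × 365 = 9125 d
L = v × T = 0.09180 × 9125 = 837.7 m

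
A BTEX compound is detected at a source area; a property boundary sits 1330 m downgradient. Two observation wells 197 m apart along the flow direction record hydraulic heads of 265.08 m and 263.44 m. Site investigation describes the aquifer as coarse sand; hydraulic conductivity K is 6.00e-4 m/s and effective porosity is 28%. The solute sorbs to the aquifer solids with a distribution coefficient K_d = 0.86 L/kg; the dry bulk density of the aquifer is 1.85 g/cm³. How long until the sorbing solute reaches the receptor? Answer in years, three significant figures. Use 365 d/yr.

Hydraulic gradient i = (265.08 − 263.44) / 197 = 1.64 / 197 = 0.008325
K = 6.00e-4 m/s × 86400 s/d = 51.84 m/d
Specific discharge q = 51.84 × 0.008325 = 0.4316 m/d
Average linear velocity = 0.4316 / 0.28 = 1.541 m/d
Retardation R = 1 + ρ_b·K_d/n = 1 + 1.85×0.86/0.28 = 6.682
Contaminant velocity v_c = v/R = 1.541/6.682 = 0.2307 m/d
t = L/v_c = 1330/0.2307 = 5766 d
   = 5766/365 = 15.8 yr

15.8 years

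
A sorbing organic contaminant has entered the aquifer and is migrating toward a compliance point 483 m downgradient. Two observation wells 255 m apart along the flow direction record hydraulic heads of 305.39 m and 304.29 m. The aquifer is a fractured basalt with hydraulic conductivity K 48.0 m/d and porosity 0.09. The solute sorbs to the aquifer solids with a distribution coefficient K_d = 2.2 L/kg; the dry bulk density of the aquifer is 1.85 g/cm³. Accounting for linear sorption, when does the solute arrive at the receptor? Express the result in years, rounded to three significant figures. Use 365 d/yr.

Hydraulic gradient i = (305.39 − 304.29) / 255 = 1.10 / 255 = 0.004314
Specific discharge q = 48.0 × 0.004314 = 0.2071 m/d
Seepage velocity v = q / n = 0.2071 / 0.09 = 2.301 m/d
Retardation R = 1 + ρ_b·K_d/n = 1 + 1.85×2.2/0.09 = 46.22
Contaminant velocity v_c = v/R = 2.301/46.22 = 0.04977 m/d
t = L/v_c = 483/0.04977 = 9704 d
   = 9704/365 = 26.6 yr

26.6 years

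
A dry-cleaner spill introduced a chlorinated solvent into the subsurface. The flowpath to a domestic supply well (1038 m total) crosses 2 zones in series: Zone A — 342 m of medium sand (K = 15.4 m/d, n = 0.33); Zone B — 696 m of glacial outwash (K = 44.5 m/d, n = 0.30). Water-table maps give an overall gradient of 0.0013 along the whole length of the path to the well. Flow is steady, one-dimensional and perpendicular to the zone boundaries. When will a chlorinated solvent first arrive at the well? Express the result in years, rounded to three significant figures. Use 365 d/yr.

For zones in series the flux q is common to all zones; the equivalent conductivity is the harmonic (thickness-weighted) mean, K_eq = L_total / Σ(L_j/K_j).
Σ(L/K) = 342/15.4 + 696/44.5 = 22.21 + 15.64 = 37.85 d
K_eq = L_total / Σ(L/K) = 1038 / 37.85 = 27.43 m/d
q = K_eq · i = 27.43 × 0.0013 = 0.03565 m/d (same in every zone)
Zone A: v = q/n = 0.03565/0.33 = 0.1080 m/d → t_A = 342/0.1080 = 3166 d
Zone B: v = q/n = 0.03565/0.30 = 0.1188 m/d → t_B = 696/0.1188 = 5856 d
Total t = 3166 + 5856 = 9022 d
   = 9022 / 365 = 24.7 yr

24.7 years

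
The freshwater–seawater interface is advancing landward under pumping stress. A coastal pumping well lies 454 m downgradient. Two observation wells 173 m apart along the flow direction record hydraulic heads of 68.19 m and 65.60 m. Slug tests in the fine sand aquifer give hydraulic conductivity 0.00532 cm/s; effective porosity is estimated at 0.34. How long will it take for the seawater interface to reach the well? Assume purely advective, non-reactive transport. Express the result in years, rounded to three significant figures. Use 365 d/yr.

Hydraulic gradient i = (68.19 − 65.60) / 173 = 2.59 / 173 = 0.01497
K = 0.00532 cm/s × 864 = 4.596 m/d
q = Ki = 4.596 × 0.01497 = 0.06881 m/d
Average linear velocity = 0.06881 / 0.34 = 0.2024 m/d
t = L / v = 454 / 0.2024 = 2243 d
   = 2243 / 365 = 6.15 yr

6.15 years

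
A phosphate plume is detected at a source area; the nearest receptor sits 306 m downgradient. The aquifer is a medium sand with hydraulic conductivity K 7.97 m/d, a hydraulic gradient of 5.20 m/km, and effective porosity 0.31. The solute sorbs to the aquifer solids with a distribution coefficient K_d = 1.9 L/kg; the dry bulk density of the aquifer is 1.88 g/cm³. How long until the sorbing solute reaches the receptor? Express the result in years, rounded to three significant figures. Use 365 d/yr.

78.5 years

Specific discharge q = 7.97 × 0.0052 = 0.04144 m/d
v = Ki/n = 7.97·0.0052/0.31 = 0.1337 m/d
Retardation R = 1 + ρ_b·K_d/n = 1 + 1.88×1.9/0.31 = 12.52
Contaminant velocity v_c = v/R = 0.1337/12.52 = 0.01068 m/d
t = L/v_c = 306/0.01068 = 28660 d
   = 28660/365 = 78.5 yr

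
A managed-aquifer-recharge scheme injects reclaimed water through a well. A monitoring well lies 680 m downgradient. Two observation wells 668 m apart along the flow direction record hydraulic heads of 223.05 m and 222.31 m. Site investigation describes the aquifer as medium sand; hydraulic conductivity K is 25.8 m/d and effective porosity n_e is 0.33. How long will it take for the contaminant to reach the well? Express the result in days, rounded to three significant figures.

Hydraulic gradient i = (223.05 − 222.31) / 668 = 0.74 / 668 = 0.001108
Specific discharge q = 25.8 × 0.001108 = 0.02858 m/d
v_s = q/n_e = 0.02858/0.33 = 0.08661 m/d
t = L / v = 680 / 0.08661 = 7851 d

7850 days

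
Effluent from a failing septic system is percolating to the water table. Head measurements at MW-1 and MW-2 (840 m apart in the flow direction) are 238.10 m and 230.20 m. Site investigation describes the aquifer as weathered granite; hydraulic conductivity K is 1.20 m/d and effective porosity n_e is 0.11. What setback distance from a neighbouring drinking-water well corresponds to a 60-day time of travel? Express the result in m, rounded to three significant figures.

Hydraulic gradient i = (238.10 − 230.20) / 840 = 7.90 / 840 = 0.009405
Specific discharge q = 1.20 × 0.009405 = 0.01129 m/d
v_s = q/n_e = 0.01129/0.11 = 0.1026 m/d
L = v × T = 0.1026 × 60 = 6.156 m

6.16 m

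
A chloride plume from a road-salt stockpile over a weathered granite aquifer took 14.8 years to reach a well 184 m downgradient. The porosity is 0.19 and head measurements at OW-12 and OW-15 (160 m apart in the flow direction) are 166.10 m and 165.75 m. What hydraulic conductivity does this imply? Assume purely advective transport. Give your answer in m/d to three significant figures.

2.96 m/d

Hydraulic gradient i = (166.10 − 165.75) / 160 = 0.35 / 160 = 0.002187
t = 14.8 years = 5402 d
v = L / t = 184 / 5402 = 0.03406 m/d
K = v · n / i = 0.03406 × 0.19 / 0.002187 = 2.96 m/d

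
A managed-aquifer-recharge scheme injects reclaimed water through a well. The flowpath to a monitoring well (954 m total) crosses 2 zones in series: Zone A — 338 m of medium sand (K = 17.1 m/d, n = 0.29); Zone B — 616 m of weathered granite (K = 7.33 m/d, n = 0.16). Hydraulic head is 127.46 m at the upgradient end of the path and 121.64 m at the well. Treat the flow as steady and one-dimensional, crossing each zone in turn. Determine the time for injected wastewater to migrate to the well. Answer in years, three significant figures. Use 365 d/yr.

Total head drop ΔH = 127.46 − 121.64 = 5.82 m
Steady 1-D flow in series ⇒ the Darcy flux q is identical in every zone and the zone head losses add (resistances L/K in series).
Σ(L/K) = 338/17.1 + 616/7.33 = 19.77 + 84.04 = 103.8 d
q = ΔH / Σ(L/K) = 5.82 / 103.8 = 0.05607 m/d (same in every zone)
Zone A: v = q/n = 0.05607/0.29 = 0.1933 m/d → t_A = 338/0.1933 = 1748 d
Zone B: v = q/n = 0.05607/0.16 = 0.3504 m/d → t_B = 616/0.3504 = 1758 d
Total t = 1748 + 1758 = 3506 d
   = 3506 / 365 = 9.61 yr

9.61 years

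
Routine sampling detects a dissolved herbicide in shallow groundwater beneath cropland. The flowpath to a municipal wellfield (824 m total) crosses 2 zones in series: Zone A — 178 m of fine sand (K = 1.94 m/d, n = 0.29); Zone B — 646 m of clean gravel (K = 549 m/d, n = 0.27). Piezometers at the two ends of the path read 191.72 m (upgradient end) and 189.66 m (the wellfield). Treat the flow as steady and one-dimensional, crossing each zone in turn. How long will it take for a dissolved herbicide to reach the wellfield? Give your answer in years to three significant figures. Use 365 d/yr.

27.9 years

Total head drop ΔH = 191.72 − 189.66 = 2.06 m
Continuity: the same q passes through each zone, so ΔH = q·Σ(L_j/K_j) — the zones act as resistances in series.
Σ(L/K) = 178/1.94 + 646/549 = 91.75 + 1.177 = 92.93 d
q = ΔH / Σ(L/K) = 2.06 / 92.93 = 0.02217 m/d (same in every zone)
Zone A: v = q/n = 0.02217/0.29 = 0.07644 m/d → t_A = 178/0.07644 = 2329 d
Zone B: v = q/n = 0.02217/0.27 = 0.08210 m/d → t_B = 646/0.08210 = 7868 d
Total t = 2329 + 7868 = 10200 d
   = 10200 / 365 = 27.9 yr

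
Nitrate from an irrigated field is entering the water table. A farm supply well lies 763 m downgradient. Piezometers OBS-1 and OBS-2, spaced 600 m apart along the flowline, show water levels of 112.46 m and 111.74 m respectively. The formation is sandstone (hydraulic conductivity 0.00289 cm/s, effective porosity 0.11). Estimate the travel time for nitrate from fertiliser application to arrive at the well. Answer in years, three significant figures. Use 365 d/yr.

76.7 years

Hydraulic gradient i = (112.46 − 111.74) / 600 = 0.72 / 600 = 0.001200
K = 0.00289 cm/s × 864 = 2.497 m/d
Specific discharge q = 2.497 × 0.001200 = 0.002996 m/d
v = Ki/n = 2.497·0.001200/0.11 = 0.02724 m/d
t = L / v = 763 / 0.02724 = 28010 d
   = 28010 / 365 = 76.7 yr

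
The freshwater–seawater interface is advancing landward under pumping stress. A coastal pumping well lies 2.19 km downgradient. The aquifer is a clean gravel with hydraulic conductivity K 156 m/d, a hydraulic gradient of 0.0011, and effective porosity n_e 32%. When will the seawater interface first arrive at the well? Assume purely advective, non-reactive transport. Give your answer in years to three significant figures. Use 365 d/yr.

11.2 years

Specific discharge q = 156 × 0.0011 = 0.1716 m/d
v_s = q/n_e = 0.1716/0.32 = 0.5363 m/d
L = 2.19 km = 2190 m
t = L / v = 2190 / 0.5363 = 4084 d
   = 4084 / 365 = 11.2 yr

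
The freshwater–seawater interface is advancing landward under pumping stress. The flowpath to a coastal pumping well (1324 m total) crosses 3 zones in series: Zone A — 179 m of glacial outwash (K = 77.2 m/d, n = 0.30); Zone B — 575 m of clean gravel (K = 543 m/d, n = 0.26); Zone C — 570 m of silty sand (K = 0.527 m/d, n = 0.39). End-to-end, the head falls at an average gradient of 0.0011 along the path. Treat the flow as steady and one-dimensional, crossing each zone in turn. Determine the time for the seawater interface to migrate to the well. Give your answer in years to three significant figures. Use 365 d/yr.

Continuity: the same q passes through each zone, so ΔH = q·Σ(L_j/K_j) — the zones act as resistances in series.
Σ(L/K) = 179/77.2 + 575/543 + 570/0.527 = 2.319 + 1.059 + 1082 = 1085 d
K_eq = L_total / Σ(L/K) = 1324 / 1085 = 1.220 m/d
q = K_eq · i = 1.220 × 0.0011 = 0.001342 m/d (same in every zone)
Zone A: v = q/n = 0.001342/0.30 = 0.004474 m/d → t_A = 179/0.004474 = 40000 d
Zone B: v = q/n = 0.001342/0.26 = 0.005163 m/d → t_B = 575/0.005163 = 111400 d
Zone C: v = q/n = 0.001342/0.39 = 0.003442 m/d → t_C = 570/0.003442 = 165600 d
Total t = 40000 + 111400 + 165600 = 317000 d
   = 317000 / 365 = 868 yr

868 years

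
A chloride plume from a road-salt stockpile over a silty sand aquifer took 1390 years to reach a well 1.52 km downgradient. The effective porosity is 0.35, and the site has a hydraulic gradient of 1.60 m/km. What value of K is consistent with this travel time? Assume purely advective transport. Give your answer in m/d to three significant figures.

0.655 m/d

t = 1390 years = 507400 d
L = 1.52 km = 1520 m
v = L / t = 1520 / 507400 = 0.002996 m/d
K = v · n / i = 0.002996 × 0.35 / 0.0016 = 0.655 m/d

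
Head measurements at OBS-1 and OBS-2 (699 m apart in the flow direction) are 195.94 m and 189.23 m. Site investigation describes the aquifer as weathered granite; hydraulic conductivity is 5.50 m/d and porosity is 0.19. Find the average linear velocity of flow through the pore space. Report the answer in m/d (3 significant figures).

Hydraulic gradient i = (195.94 − 189.23) / 699 = 6.71 / 699 = 0.009599
q = Ki = 5.50 × 0.009599 = 0.05280 m/d
v = Ki/n = 5.50·0.009599/0.19 = 0.2779 m/d

0.278 m/d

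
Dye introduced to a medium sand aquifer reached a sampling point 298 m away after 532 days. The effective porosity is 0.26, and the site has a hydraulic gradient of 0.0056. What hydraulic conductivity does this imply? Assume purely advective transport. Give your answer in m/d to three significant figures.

v = L / t = 298 / 532 = 0.5602 m/d
K = v · n / i = 0.5602 × 0.26 / 0.0056 = 26.0 m/d

26.0 m/d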